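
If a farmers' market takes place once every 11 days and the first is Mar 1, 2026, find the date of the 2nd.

The 2nd occurrence is 1 interval after the first: 1 × 11 = 11 days after Mar 1, 2026.
11 days later is Mar 12, 2026.

Mar 12, 2026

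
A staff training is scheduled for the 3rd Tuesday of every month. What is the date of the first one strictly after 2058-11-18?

November 2058 starts on a Friday; its first Tuesday is the 5th, so the 3rd Tuesday is the 19th — 2058-11-19.
2058-11-19 is after 2058-11-18, so that is the next one.

2058-11-19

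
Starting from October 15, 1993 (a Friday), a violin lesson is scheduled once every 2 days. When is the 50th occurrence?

January 21, 1994

The 50th occurrence is 49 intervals after the first: 49 × 2 = 98 days after October 15, 1993.
October has 31 days — 16 days to the end of October leaves 82.
November has 30 days (52 left).
December has 31 days (21 left).
21 days into January → January 21, 1994.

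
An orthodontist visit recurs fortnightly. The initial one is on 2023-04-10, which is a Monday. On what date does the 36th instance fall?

The 36th occurrence is 35 intervals after the first: 35 × 14 = 490 days after 2023-04-10.
April has 30 days — 20 days to the end of April leaves 470.
From end of April to end of 2023 is 245 days (225 left).
January has 31 days (194 left).
February has 29 days (165 left).
March has 31 days (134 left).
April has 30 days (104 left).
May has 31 days (73 left).
June has 30 days (43 left).
July has 31 days (12 left).
12 days into August → 2024-08-12.

2024-08-12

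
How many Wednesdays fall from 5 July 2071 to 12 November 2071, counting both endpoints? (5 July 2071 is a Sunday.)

5 July 2071 is a Sunday; the first Wednesday on or after it is 8 July 2071 (3 days later).
From 8 July 2071 to 12 November 2071: 23 + 31 + 30 + 31 + 12 = 127 days (rest of July, August, September, October, November).
127 ÷ 7 = 18 full weeks with remainder 1, so 18 more Wednesdays after the first → 19.

19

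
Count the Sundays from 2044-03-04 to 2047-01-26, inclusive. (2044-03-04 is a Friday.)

2044-03-04 is a Friday; the first Sunday on or after it is 2044-03-06 (2 days later).
From 2044-03-06 to 2047-01-26: 300 + 365 + 365 + 26 = 1056 days (rest of 2044, 2045, 2046, to 2047-01-26 in 2047).
1056 ÷ 7 = 150 full weeks with remainder 6, so 150 more Sundays after the first → 151.

151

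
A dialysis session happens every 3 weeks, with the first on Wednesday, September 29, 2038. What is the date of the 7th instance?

February 2, 2039

The 7th occurrence is 6 intervals after the first: 6 × 21 = 126 days after September 29, 2038.
September has 30 days — 1 day to the end of September leaves 125.
October has 31 days (94 left).
November has 30 days (64 left).
December has 31 days (33 left).
January has 31 days (2 left).
2 days into February → February 2, 2039.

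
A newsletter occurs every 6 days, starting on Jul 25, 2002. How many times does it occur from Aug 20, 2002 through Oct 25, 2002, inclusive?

11

Occurrences land 6·i days after Jul 25, 2002 for i = 0, 1, 2, …
Aug 20, 2002 is 26 days after the start; 26 ÷ 6 = 4 remainder 2; since the remainder is 2, round up to i = 5. First occurrence in the window: #6 on Aug 24, 2002 (5×6 = 30 days in).
Oct 25, 2002 is 92 days after the start; 92 ÷ 6 = 15 remainder 2. Last occurrence in the window: #16 on Oct 23, 2002.
Occurrences #6 through #16: 11 in total.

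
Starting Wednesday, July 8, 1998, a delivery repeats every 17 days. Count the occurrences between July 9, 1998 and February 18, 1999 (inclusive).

13

Occurrences land 17·i days after July 8, 1998 for i = 0, 1, 2, …
July 9, 1998 is 1 day after the start; 1 ÷ 17 = 0 remainder 1; since the remainder is 1, round up to i = 1. First occurrence in the window: #2 on July 25, 1998 (1×17 = 17 days in).
February 18, 1999 is 225 days after the start; 225 ÷ 17 = 13 remainder 4. Last occurrence in the window: #14 on February 14, 1999.
Occurrences #2 through #14: 13 in total.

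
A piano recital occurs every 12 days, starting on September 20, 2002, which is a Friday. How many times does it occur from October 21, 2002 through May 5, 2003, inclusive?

Occurrences land 12·i days after September 20, 2002 for i = 0, 1, 2, …
October 21, 2002 is 31 days after the start; 31 ÷ 12 = 2 remainder 7; since the remainder is 7, round up to i = 3. First occurrence in the window: #4 on October 26, 2002 (3×12 = 36 days in).
May 5, 2003 is 227 days after the start; 227 ÷ 12 = 18 remainder 11. Last occurrence in the window: #19 on April 24, 2003.
Occurrences #4 through #19: 16 in total.

16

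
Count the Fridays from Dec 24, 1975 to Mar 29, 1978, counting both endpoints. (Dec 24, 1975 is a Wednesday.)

Dec 24, 1975 is a Wednesday; the first Friday on or after it is Dec 26, 1975 (2 days later).
From Dec 26, 1975 to Mar 29, 1978: 5 + 366 + 365 + 88 = 824 days (rest of 1975, 1976, 1977, to Mar 29, 1978 in 1978).
824 ÷ 7 = 117 full weeks with remainder 5, so 117 more Fridays after the first → 118.

118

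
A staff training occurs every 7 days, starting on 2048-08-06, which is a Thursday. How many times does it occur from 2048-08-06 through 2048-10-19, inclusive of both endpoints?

Occurrences land 7·i days after 2048-08-06 for i = 0, 1, 2, …
The window opens on the start date, so the first occurrence inside is #1 on 2048-08-06.
2048-10-19 is 74 days after the start; 74 ÷ 7 = 10 remainder 4. Last occurrence in the window: #11 on 2048-10-15.
Occurrences #1 through #11: 11 in total.

11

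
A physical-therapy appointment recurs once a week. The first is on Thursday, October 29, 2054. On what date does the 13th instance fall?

January 21, 2055

The 13th occurrence is 12 intervals after the first: 12 × 7 = 84 days after October 29, 2054.
October has 31 days — 2 days to the end of October leaves 82.
November has 30 days (52 left).
December has 31 days (21 left).
21 days into January → January 21, 2055.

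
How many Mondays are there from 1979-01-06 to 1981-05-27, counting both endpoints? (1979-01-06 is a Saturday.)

1979-01-06 is a Saturday; the first Monday on or after it is 1979-01-08 (2 days later).
From 1979-01-08 to 1981-05-27: 357 + 366 + 147 = 870 days (rest of 1979, 1980, to 1981-05-27 in 1981).
870 ÷ 7 = 124 full weeks with remainder 2, so 124 more Mondays after the first → 125.

125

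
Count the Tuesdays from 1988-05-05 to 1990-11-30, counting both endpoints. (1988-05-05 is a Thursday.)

1988-05-05 is a Thursday; the first Tuesday on or after it is 1988-05-10 (5 days later).
From 1988-05-10 to 1990-11-30: 235 + 365 + 334 = 934 days (rest of 1988, 1989, to 1990-11-30 in 1990).
934 ÷ 7 = 133 full weeks with remainder 3, so 133 more Tuesdays after the first → 134.

134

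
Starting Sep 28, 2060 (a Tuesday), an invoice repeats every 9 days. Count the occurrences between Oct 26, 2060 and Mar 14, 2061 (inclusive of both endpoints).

Occurrences land 9·i days after Sep 28, 2060 for i = 0, 1, 2, …
Oct 26, 2060 is 28 days after the start; 28 ÷ 9 = 3 remainder 1; since the remainder is 1, round up to i = 4. First occurrence in the window: #5 on Nov 3, 2060 (4×9 = 36 days in).
Mar 14, 2061 is 167 days after the start; 167 ÷ 9 = 18 remainder 5. Last occurrence in the window: #19 on Mar 9, 2061.
Occurrences #5 through #19: 15 in total.

15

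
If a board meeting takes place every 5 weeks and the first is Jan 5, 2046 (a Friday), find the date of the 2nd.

Feb 9, 2046

The 2nd occurrence is 1 interval after the first: 1 × 35 = 35 days after Jan 5, 2046.
Jan has 31 days — 26 days to the end of Jan leaves 9.
9 days into Feb → Feb 9, 2046.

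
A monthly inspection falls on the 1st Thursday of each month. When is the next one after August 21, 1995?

September 7, 1995

August 1995 starts on a Tuesday, so its 1st Thursday is August 3, 1995 (2 days in).
That is not after August 21, 1995, so look at September 1995.
September 1995 starts on a Friday, so its 1st Thursday is September 7, 1995 (6 days in).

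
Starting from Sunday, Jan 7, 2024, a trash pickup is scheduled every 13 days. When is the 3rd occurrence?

Feb 2, 2024

The 3rd occurrence is 2 intervals after the first: 2 × 13 = 26 days after Jan 7, 2024.
Jan has 31 days — 24 days to the end of Jan leaves 2.
2 days into Feb → Feb 2, 2024.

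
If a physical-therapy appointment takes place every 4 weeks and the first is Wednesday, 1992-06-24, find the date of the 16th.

The 16th occurrence is 15 intervals after the first: 15 × 28 = 420 days after 1992-06-24.
June has 30 days — 6 days to the end of June leaves 414.
From end of June to end of 1992 is 184 days (230 left).
January has 31 days (199 left).
February has 28 days (171 left).
March has 31 days (140 left).
April has 30 days (110 left).
May has 31 days (79 left).
June has 30 days (49 left).
July has 31 days (18 left).
18 days into August → 1993-08-18.

1993-08-18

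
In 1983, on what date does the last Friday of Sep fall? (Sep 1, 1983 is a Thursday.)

Sep 1983 begins on a Thursday, so the first Friday is Sep 2 (1 day later).
Sep 1983 has 30 days. Adding weeks: 2, 9, 16, 23, 30 — the last one ≤ 30 is the 30th.

Sep 30, 1983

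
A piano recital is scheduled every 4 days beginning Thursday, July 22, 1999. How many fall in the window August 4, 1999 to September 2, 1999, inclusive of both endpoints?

Occurrences land 4·i days after July 22, 1999 for i = 0, 1, 2, …
August 4, 1999 is 13 days after the start; 13 ÷ 4 = 3 remainder 1; since the remainder is 1, round up to i = 4. First occurrence in the window: #5 on August 7, 1999 (4×4 = 16 days in).
September 2, 1999 is 42 days after the start; 42 ÷ 4 = 10 remainder 2. Last occurrence in the window: #11 on August 31, 1999.
Occurrences #5 through #11: 7 in total.

7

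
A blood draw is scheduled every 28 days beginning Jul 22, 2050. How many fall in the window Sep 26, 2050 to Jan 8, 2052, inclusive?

17

Occurrences land 28·i days after Jul 22, 2050 for i = 0, 1, 2, …
Sep 26, 2050 is 66 days after the start; 66 ÷ 28 = 2 remainder 10; since the remainder is 10, round up to i = 3. First occurrence in the window: #4 on Oct 14, 2050 (3×28 = 84 days in).
Jan 8, 2052 is 535 days after the start; 535 ÷ 28 = 19 remainder 3. Last occurrence in the window: #20 on Jan 5, 2052.
Occurrences #4 through #20: 17 in total.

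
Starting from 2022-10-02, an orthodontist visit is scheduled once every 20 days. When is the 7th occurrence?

The 7th occurrence is 6 intervals after the first: 6 × 20 = 120 days after 2022-10-02.
October has 31 days — 29 days to the end of October leaves 91.
November has 30 days (61 left).
December has 31 days (30 left).
30 days into January → 2023-01-30.

2023-01-30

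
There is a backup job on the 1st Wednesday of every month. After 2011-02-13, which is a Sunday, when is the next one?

February 2011 starts on a Tuesday, so its 1st Wednesday is 2011-02-02 (1 day in).
That is not after 2011-02-13, so look at March 2011.
March 2011 starts on a Tuesday, so its 1st Wednesday is 2011-03-02 (1 day in).

2011-03-02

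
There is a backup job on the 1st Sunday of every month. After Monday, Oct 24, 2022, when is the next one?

Oct 2022 starts on a Saturday, so its 1st Sunday is Oct 2, 2022 (1 day in).
That is not after Oct 24, 2022, so look at Nov 2022.
Nov 2022 starts on a Tuesday, so its 1st Sunday is Nov 6, 2022 (5 days in).

Nov 6, 2022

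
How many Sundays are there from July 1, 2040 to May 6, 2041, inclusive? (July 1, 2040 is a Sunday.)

45

July 1, 2040 is a Sunday; the first Sunday on or after it is July 1, 2040.
From July 1, 2040 to May 6, 2041: 30 + 31 + 30 + 31 + 30 + 31 + 31 + 28 + 31 + 30 + 6 = 309 days (rest of July, August, September, October, November, December, January, February, March, April, May).
309 ÷ 7 = 44 full weeks with remainder 1, so 44 more Sundays after the first → 45.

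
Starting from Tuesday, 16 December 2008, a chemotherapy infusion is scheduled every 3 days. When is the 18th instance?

5 February 2009

The 18th occurrence is 17 intervals after the first: 17 × 3 = 51 days after 16 December 2008.
December has 31 days — 15 days to the end of December leaves 36.
January has 31 days (5 left).
5 days into February → 5 February 2009.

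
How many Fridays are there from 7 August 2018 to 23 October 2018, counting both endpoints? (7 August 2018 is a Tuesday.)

11

7 August 2018 is a Tuesday; the first Friday on or after it is 10 August 2018 (3 days later).
From 10 August 2018 to 23 October 2018: 21 + 30 + 23 = 74 days (rest of August, September, October).
74 ÷ 7 = 10 full weeks with remainder 4, so 10 more Fridays after the first → 11.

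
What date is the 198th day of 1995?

Jul 17, 1995

Jan has 31 days (198 − 31 = 167 remain).
Feb has 28 days (167 − 28 = 139 remain).
Mar has 31 days (139 − 31 = 108 remain).
Apr has 30 days (108 − 30 = 78 remain).
May has 31 days (78 − 31 = 47 remain).
Jun has 30 days (47 − 30 = 17 remain).
17 into Jul → Jul 17.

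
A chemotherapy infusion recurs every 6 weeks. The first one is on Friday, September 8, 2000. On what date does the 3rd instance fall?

December 1, 2000

The 3rd occurrence is 2 intervals after the first: 2 × 42 = 84 days after September 8, 2000.
September has 30 days — 22 days to the end of September leaves 62.
October has 31 days (31 left).
November has 30 days (1 left).
1 day into December → December 1, 2000.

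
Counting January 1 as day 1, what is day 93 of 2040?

Jan has 31 days (93 − 31 = 62 remain).
Feb has 29 days (62 − 29 = 33 remain).
Mar has 31 days (33 − 31 = 2 remain).
2 into Apr → Apr 2.

Apr 2, 2040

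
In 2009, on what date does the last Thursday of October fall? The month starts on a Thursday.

October 29, 2009

October 2009 begins on a Thursday, so the first Thursday is October 1.
October 2009 has 31 days. Adding weeks: 1, 8, 15, 22, 29 — the last one ≤ 31 is the 29th.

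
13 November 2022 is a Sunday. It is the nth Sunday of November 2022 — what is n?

Day 13 falls in week ⌈13/7⌉ of the month.
Days 1–7 hold the 1st Sunday, 8–14 the 2nd, 15–21 the 3rd, 22–28 the 4th, 29–31 the 5th.
13 is in the range for the 2nd.

2nd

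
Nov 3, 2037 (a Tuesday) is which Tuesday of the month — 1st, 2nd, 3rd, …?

1st

Day 3 falls in week ⌈3/7⌉ of the month.
Days 1–7 hold the 1st Tuesday, 8–14 the 2nd, 15–21 the 3rd, 22–28 the 4th, 29–31 the 5th.
3 is in the range for the 1st.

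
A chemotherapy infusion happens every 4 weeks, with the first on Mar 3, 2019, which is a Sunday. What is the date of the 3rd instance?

The 3rd occurrence is 2 intervals after the first: 2 × 28 = 56 days after Mar 3, 2019.
Mar has 31 days — 28 days to the end of Mar leaves 28.
28 days into Apr → Apr 28, 2019.

Apr 28, 2019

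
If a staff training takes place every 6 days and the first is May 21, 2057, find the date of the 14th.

The 14th occurrence is 13 intervals after the first: 13 × 6 = 78 days after May 21, 2057.
May has 31 days — 10 days to the end of May leaves 68.
June has 30 days (38 left).
July has 31 days (7 left).
7 days into August → August 7, 2057.

August 7, 2057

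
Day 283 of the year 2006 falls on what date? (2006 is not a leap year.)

Jan has 31 days (283 − 31 = 252 remain).
Feb has 28 days (252 − 28 = 224 remain).
Mar has 31 days (224 − 31 = 193 remain).
Apr has 30 days (193 − 30 = 163 remain).
May has 31 days (163 − 31 = 132 remain).
Jun has 30 days (132 − 30 = 102 remain).
Jul has 31 days (102 − 31 = 71 remain).
Aug has 31 days (71 − 31 = 40 remain).
Sep has 30 days (40 − 30 = 10 remain).
10 into Oct → Oct 10.

Oct 10, 2006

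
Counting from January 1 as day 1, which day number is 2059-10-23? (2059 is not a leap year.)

296

Days in months before October: 31 + 28 + 31 + 30 + 31 + 30 + 31 + 31 + 30 = 273.
Plus 23 days into October → day 296.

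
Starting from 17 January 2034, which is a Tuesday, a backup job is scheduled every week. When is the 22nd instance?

The 22nd occurrence is 21 intervals after the first: 21 × 7 = 147 days after 17 January 2034.
January has 31 days — 14 days to the end of January leaves 133.
February has 28 days (105 left).
March has 31 days (74 left).
April has 30 days (44 left).
May has 31 days (13 left).
13 days into June → 13 June 2034.

13 June 2034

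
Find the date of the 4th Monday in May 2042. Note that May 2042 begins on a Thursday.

May 2042 begins on a Thursday, so the first Monday is May 5 (4 days later).
The 4th Monday is 3 weeks later: 5 + 21 = 26.

May 26, 2042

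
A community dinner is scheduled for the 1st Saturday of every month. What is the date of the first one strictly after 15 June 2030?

6 July 2030

June 2030 starts on a Saturday, so its 1st Saturday is 1 June 2030.
That is not after 15 June 2030, so look at July 2030.
July 2030 starts on a Monday, so its 1st Saturday is 6 July 2030 (5 days in).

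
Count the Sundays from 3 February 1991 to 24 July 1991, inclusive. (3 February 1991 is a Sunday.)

3 February 1991 is a Sunday; the first Sunday on or after it is 3 February 1991.
From 3 February 1991 to 24 July 1991: 25 + 31 + 30 + 31 + 30 + 24 = 171 days (rest of February, March, April, May, June, July).
171 ÷ 7 = 24 full weeks with remainder 3, so 24 more Sundays after the first → 25.

25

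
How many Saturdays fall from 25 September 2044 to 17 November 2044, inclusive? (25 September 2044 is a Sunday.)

7

25 September 2044 is a Sunday; the first Saturday on or after it is 1 October 2044 (6 days later).
From 1 October 2044 to 17 November 2044: 30 + 17 = 47 days (rest of October, November).
47 ÷ 7 = 6 full weeks with remainder 5, so 6 more Saturdays after the first → 7.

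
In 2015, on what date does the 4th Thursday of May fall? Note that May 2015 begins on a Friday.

May 2015 begins on a Friday, so the first Thursday is May 7 (6 days later).
The 4th Thursday is 3 weeks later: 7 + 21 = 28.

28 May 2015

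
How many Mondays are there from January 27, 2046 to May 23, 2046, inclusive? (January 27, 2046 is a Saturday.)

17

January 27, 2046 is a Saturday; the first Monday on or after it is January 29, 2046 (2 days later).
From January 29, 2046 to May 23, 2046: 2 + 28 + 31 + 30 + 23 = 114 days (rest of January, February, March, April, May).
114 ÷ 7 = 16 full weeks with remainder 2, so 16 more Mondays after the first → 17.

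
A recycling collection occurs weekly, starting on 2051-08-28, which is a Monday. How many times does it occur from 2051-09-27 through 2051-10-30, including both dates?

5

Occurrences land 7·i days after 2051-08-28 for i = 0, 1, 2, …
2051-09-27 is 30 days after the start; 30 ÷ 7 = 4 remainder 2; since the remainder is 2, round up to i = 5. First occurrence in the window: #6 on 2051-10-02 (5×7 = 35 days in).
2051-10-30 is 63 days after the start; 63 ÷ 7 = 9 remainder 0. Last occurrence in the window: #10 on 2051-10-30.
Occurrences #6 through #10: 5 in total.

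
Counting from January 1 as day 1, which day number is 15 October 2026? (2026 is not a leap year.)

288

Days in months before October: 31 + 28 + 31 + 30 + 31 + 30 + 31 + 31 + 30 = 273.
Plus 15 days into October → day 288.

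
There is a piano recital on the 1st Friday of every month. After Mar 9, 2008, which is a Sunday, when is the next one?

Apr 4, 2008

Mar 2008 starts on a Saturday, so its 1st Friday is Mar 7, 2008 (6 days in).
That is not after Mar 9, 2008, so look at Apr 2008.
Apr 2008 starts on a Tuesday, so its 1st Friday is Apr 4, 2008 (3 days in).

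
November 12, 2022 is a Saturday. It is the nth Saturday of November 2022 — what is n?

2nd

Day 12 falls in week ⌈12/7⌉ of the month.
Days 1–7 hold the 1st Saturday, 8–14 the 2nd, 15–21 the 3rd, 22–28 the 4th, 29–31 the 5th.
12 is in the range for the 2nd.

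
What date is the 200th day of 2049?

January has 31 days (200 − 31 = 169 remain).
February has 28 days (169 − 28 = 141 remain).
March has 31 days (141 − 31 = 110 remain).
April has 30 days (110 − 30 = 80 remain).
May has 31 days (80 − 31 = 49 remain).
June has 30 days (49 − 30 = 19 remain).
19 into July → July 19.

July 19, 2049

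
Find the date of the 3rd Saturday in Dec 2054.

Dec 19, 2054

Dec 2054 begins on a Tuesday, so the first Saturday is Dec 5 (4 days later).
The 3rd Saturday is 2 weeks later: 5 + 14 = 19.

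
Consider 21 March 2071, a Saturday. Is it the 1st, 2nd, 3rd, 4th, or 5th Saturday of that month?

Day 21 falls in week ⌈21/7⌉ of the month.
Days 1–7 hold the 1st Saturday, 8–14 the 2nd, 15–21 the 3rd, 22–28 the 4th, 29–31 the 5th.
21 is in the range for the 3rd.

3rd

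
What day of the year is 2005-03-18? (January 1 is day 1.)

Days in months before March: 31 + 28 = 59.
Plus 18 days into March → day 77.

77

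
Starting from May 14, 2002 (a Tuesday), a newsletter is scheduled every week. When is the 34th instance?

Dec 31, 2002

The 34th occurrence is 33 intervals after the first: 33 × 7 = 231 days after May 14, 2002.
May has 31 days — 17 days to the end of May leaves 214.
Jun has 30 days (184 left).
Jul has 31 days (153 left).
Aug has 31 days (122 left).
Sep has 30 days (92 left).
Oct has 31 days (61 left).
Nov has 30 days (31 left).
31 days into Dec → Dec 31, 2002.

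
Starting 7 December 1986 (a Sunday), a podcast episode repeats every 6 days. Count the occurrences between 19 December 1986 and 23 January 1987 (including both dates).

6

Occurrences land 6·i days after 7 December 1986 for i = 0, 1, 2, …
19 December 1986 is 12 days after the start; 12 ÷ 6 = 2 remainder 0. First occurrence in the window: #3 on 19 December 1986 (2×6 = 12 days in).
23 January 1987 is 47 days after the start; 47 ÷ 6 = 7 remainder 5. Last occurrence in the window: #8 on 18 January 1987.
Occurrences #3 through #8: 6 in total.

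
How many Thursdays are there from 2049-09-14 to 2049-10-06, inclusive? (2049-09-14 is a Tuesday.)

2049-09-14 is a Tuesday; the first Thursday on or after it is 2049-09-16 (2 days later).
From 2049-09-16 to 2049-10-06: 14 + 6 = 20 days (rest of September, October).
20 ÷ 7 = 2 full weeks with remainder 6, so 2 more Thursdays after the first → 3.

3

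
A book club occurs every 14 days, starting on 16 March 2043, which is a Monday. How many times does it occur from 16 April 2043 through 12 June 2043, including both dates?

4

Occurrences land 14·i days after 16 March 2043 for i = 0, 1, 2, …
16 April 2043 is 31 days after the start; 31 ÷ 14 = 2 remainder 3; since the remainder is 3, round up to i = 3. First occurrence in the window: #4 on 27 April 2043 (3×14 = 42 days in).
12 June 2043 is 88 days after the start; 88 ÷ 14 = 6 remainder 4. Last occurrence in the window: #7 on 8 June 2043.
Occurrences #4 through #7: 4 in total.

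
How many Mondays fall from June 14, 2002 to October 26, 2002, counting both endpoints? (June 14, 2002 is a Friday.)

June 14, 2002 is a Friday; the first Monday on or after it is June 17, 2002 (3 days later).
From June 17, 2002 to October 26, 2002: 13 + 31 + 31 + 30 + 26 = 131 days (rest of June, July, August, September, October).
131 ÷ 7 = 18 full weeks with remainder 5, so 18 more Mondays after the first → 19.

19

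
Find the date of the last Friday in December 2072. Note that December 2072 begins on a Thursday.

2072-12-30

December 2072 begins on a Thursday, so the first Friday is December 2 (1 day later).
December 2072 has 31 days. Adding weeks: 2, 9, 16, 23, 30 — the last one ≤ 31 is the 30th.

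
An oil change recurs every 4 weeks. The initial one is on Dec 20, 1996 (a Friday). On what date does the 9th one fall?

The 9th occurrence is 8 intervals after the first: 8 × 28 = 224 days after Dec 20, 1996.
Dec has 31 days — 11 days to the end of Dec leaves 213.
Jan has 31 days (182 left).
Feb has 28 days (154 left).
Mar has 31 days (123 left).
Apr has 30 days (93 left).
May has 31 days (62 left).
Jun has 30 days (32 left).
Jul has 31 days (1 left).
1 day into Aug → Aug 1, 1997.

Aug 1, 1997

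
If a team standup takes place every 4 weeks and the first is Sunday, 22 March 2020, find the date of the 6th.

9 August 2020

The 6th occurrence is 5 intervals after the first: 5 × 28 = 140 days after 22 March 2020.
March has 31 days — 9 days to the end of March leaves 131.
April has 30 days (101 left).
May has 31 days (70 left).
June has 30 days (40 left).
July has 31 days (9 left).
9 days into August → 9 August 2020.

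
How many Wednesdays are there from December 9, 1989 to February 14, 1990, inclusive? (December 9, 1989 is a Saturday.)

December 9, 1989 is a Saturday; the first Wednesday on or after it is December 13, 1989 (4 days later).
From December 13, 1989 to February 14, 1990: 18 + 31 + 14 = 63 days (rest of December, January, February).
63 ÷ 7 = 9 full weeks with remainder 0, so 9 more Wednesdays after the first → 10.

10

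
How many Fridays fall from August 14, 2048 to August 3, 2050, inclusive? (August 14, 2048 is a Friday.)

August 14, 2048 is a Friday; the first Friday on or after it is August 14, 2048.
From August 14, 2048 to August 3, 2050: 139 + 365 + 215 = 719 days (rest of 2048, 2049, to August 3, 2050 in 2050).
719 ÷ 7 = 102 full weeks with remainder 5, so 102 more Fridays after the first → 103.

103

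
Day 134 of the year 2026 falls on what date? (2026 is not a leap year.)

14 May 2026

January has 31 days (134 − 31 = 103 remain).
February has 28 days (103 − 28 = 75 remain).
March has 31 days (75 − 31 = 44 remain).
April has 30 days (44 − 30 = 14 remain).
14 into May → May 14.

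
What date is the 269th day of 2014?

January has 31 days (269 − 31 = 238 remain).
February has 28 days (238 − 28 = 210 remain).
March has 31 days (210 − 31 = 179 remain).
April has 30 days (179 − 30 = 149 remain).
May has 31 days (149 − 31 = 118 remain).
June has 30 days (118 − 30 = 88 remain).
July has 31 days (88 − 31 = 57 remain).
August has 31 days (57 − 31 = 26 remain).
26 into September → September 26.

26 September 2014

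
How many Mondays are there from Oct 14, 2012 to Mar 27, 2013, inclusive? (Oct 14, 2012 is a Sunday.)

24

Oct 14, 2012 is a Sunday; the first Monday on or after it is Oct 15, 2012 (1 day later).
From Oct 15, 2012 to Mar 27, 2013: 16 + 30 + 31 + 31 + 28 + 27 = 163 days (rest of Oct, Nov, Dec, Jan, Feb, Mar).
163 ÷ 7 = 23 full weeks with remainder 2, so 23 more Mondays after the first → 24.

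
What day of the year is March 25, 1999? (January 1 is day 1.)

Days in months before March: 31 + 28 = 59.
Plus 25 days into March → day 84.

84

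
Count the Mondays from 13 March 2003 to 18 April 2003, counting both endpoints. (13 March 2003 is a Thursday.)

5

13 March 2003 is a Thursday; the first Monday on or after it is 17 March 2003 (4 days later).
From 17 March 2003 to 18 April 2003: 14 + 18 = 32 days (rest of March, April).
32 ÷ 7 = 4 full weeks with remainder 4, so 4 more Mondays after the first → 5.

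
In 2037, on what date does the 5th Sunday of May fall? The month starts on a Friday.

2037-05-31

May 2037 begins on a Friday, so the first Sunday is May 3 (2 days later).
The 5th Sunday is 4 weeks later: 3 + 28 = 31.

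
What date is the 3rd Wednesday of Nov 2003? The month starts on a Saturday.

Nov 2003 begins on a Saturday, so the first Wednesday is Nov 5 (4 days later).
The 3rd Wednesday is 2 weeks later: 5 + 14 = 19.

Nov 19, 2003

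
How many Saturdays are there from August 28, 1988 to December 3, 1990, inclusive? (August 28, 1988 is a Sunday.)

118

August 28, 1988 is a Sunday; the first Saturday on or after it is September 3, 1988 (6 days later).
From September 3, 1988 to December 3, 1990: 119 + 365 + 337 = 821 days (rest of 1988, 1989, to December 3, 1990 in 1990).
821 ÷ 7 = 117 full weeks with remainder 2, so 117 more Saturdays after the first → 118.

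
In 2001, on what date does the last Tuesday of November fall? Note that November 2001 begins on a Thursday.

November 2001 begins on a Thursday, so the first Tuesday is November 6 (5 days later).
November 2001 has 30 days. Adding weeks: 6, 13, 20, 27 — the last one ≤ 30 is the 27th.

2001-11-27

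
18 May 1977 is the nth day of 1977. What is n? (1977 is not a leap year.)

138

Days in months before May: 31 + 28 + 31 + 30 = 120.
Plus 18 days into May → day 138.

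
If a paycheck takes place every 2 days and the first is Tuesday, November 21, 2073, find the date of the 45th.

February 17, 2074

The 45th occurrence is 44 intervals after the first: 44 × 2 = 88 days after November 21, 2073.
November has 30 days — 9 days to the end of November leaves 79.
December has 31 days (48 left).
January has 31 days (17 left).
17 days into February → February 17, 2074.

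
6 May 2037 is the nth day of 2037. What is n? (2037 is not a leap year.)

Days in months before May: 31 + 28 + 31 + 30 = 120.
Plus 6 days into May → day 126.

126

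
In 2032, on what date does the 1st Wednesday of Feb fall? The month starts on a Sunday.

Feb 2032 begins on a Sunday, so the first Wednesday is Feb 4 (3 days later).

Feb 4, 2032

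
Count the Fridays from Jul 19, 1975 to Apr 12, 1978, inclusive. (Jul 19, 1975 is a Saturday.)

Jul 19, 1975 is a Saturday; the first Friday on or after it is Jul 25, 1975 (6 days later).
From Jul 25, 1975 to Apr 12, 1978: 159 + 366 + 365 + 102 = 992 days (rest of 1975, 1976, 1977, to Apr 12, 1978 in 1978).
992 ÷ 7 = 141 full weeks with remainder 5, so 141 more Fridays after the first → 142.

142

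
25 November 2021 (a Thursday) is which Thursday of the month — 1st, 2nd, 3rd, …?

4th

Day 25 falls in week ⌈25/7⌉ of the month.
Days 1–7 hold the 1st Thursday, 8–14 the 2nd, 15–21 the 3rd, 22–28 the 4th, 29–31 the 5th.
25 is in the range for the 4th.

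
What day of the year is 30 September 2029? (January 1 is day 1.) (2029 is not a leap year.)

273

Days in months before September: 31 + 28 + 31 + 30 + 31 + 30 + 31 + 31 = 243.
Plus 30 days into September → day 273.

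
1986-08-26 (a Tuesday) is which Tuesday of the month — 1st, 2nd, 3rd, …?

Day 26 falls in week ⌈26/7⌉ of the month.
Days 1–7 hold the 1st Tuesday, 8–14 the 2nd, 15–21 the 3rd, 22–28 the 4th, 29–31 the 5th.
26 is in the range for the 4th.

4th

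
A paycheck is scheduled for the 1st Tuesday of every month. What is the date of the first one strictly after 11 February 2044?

February 2044 starts on a Monday, so its 1st Tuesday is 2 February 2044 (1 day in).
That is not after 11 February 2044, so look at March 2044.
March 2044 starts on a Tuesday, so its 1st Tuesday is 1 March 2044.

1 March 2044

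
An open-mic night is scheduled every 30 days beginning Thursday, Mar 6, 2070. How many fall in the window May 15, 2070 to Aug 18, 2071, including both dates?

Occurrences land 30·i days after Mar 6, 2070 for i = 0, 1, 2, …
May 15, 2070 is 70 days after the start; 70 ÷ 30 = 2 remainder 10; since the remainder is 10, round up to i = 3. First occurrence in the window: #4 on Jun 4, 2070 (3×30 = 90 days in).
Aug 18, 2071 is 530 days after the start; 530 ÷ 30 = 17 remainder 20. Last occurrence in the window: #18 on Jul 29, 2071.
Occurrences #4 through #18: 15 in total.

15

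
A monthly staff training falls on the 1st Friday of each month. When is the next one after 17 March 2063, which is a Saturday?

6 April 2063

March 2063 starts on a Thursday, so its 1st Friday is 2 March 2063 (1 day in).
That is not after 17 March 2063, so look at April 2063.
April 2063 starts on a Sunday, so its 1st Friday is 6 April 2063 (5 days in).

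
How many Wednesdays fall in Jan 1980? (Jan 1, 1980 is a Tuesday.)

Jan 1, 1980 is a Tuesday; the first Wednesday on or after it is Jan 2, 1980 (1 day later).
From Jan 2, 1980 to Jan 31, 1980 is 31 − 2 = 29 days.
29 ÷ 7 = 4 full weeks with remainder 1, so 4 more Wednesdays after the first → 5.

5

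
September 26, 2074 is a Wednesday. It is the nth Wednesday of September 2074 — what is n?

4th

Day 26 falls in week ⌈26/7⌉ of the month.
Days 1–7 hold the 1st Wednesday, 8–14 the 2nd, 15–21 the 3rd, 22–28 the 4th, 29–31 the 5th.
26 is in the range for the 4th.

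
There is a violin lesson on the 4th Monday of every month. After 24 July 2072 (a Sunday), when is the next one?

25 July 2072

July 2072 starts on a Friday; its first Monday is the 4th, so the 4th Monday is the 25th — 25 July 2072.
25 July 2072 is after 24 July 2072, so that is the next one.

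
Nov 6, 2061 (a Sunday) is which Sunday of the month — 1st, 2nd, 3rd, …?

Day 6 falls in week ⌈6/7⌉ of the month.
Days 1–7 hold the 1st Sunday, 8–14 the 2nd, 15–21 the 3rd, 22–28 the 4th, 29–31 the 5th.
6 is in the range for the 1st.

1st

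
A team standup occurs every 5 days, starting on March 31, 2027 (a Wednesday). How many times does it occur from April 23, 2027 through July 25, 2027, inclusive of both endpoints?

Occurrences land 5·i days after March 31, 2027 for i = 0, 1, 2, …
April 23, 2027 is 23 days after the start; 23 ÷ 5 = 4 remainder 3; since the remainder is 3, round up to i = 5. First occurrence in the window: #6 on April 25, 2027 (5×5 = 25 days in).
July 25, 2027 is 116 days after the start; 116 ÷ 5 = 23 remainder 1. Last occurrence in the window: #24 on July 24, 2027.
Occurrences #6 through #24: 19 in total.

19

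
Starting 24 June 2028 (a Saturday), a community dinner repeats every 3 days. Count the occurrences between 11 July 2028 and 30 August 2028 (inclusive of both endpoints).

Occurrences land 3·i days after 24 June 2028 for i = 0, 1, 2, …
11 July 2028 is 17 days after the start; 17 ÷ 3 = 5 remainder 2; since the remainder is 2, round up to i = 6. First occurrence in the window: #7 on 12 July 2028 (6×3 = 18 days in).
30 August 2028 is 67 days after the start; 67 ÷ 3 = 22 remainder 1. Last occurrence in the window: #23 on 29 August 2028.
Occurrences #7 through #23: 17 in total.

17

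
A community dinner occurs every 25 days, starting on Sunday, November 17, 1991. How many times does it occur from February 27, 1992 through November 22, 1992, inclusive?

10

Occurrences land 25·i days after November 17, 1991 for i = 0, 1, 2, …
February 27, 1992 is 102 days after the start; 102 ÷ 25 = 4 remainder 2; since the remainder is 2, round up to i = 5. First occurrence in the window: #6 on March 21, 1992 (5×25 = 125 days in).
November 22, 1992 is 371 days after the start; 371 ÷ 25 = 14 remainder 21. Last occurrence in the window: #15 on November 1, 1992.
Occurrences #6 through #15: 10 in total.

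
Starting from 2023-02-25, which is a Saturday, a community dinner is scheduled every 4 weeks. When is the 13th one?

The 13th occurrence is 12 intervals after the first: 12 × 28 = 336 days after 2023-02-25.
February has 28 days — 3 days to the end of February leaves 333.
March has 31 days (302 left).
April has 30 days (272 left).
May has 31 days (241 left).
June has 30 days (211 left).
July has 31 days (180 left).
August has 31 days (149 left).
September has 30 days (119 left).
October has 31 days (88 left).
November has 30 days (58 left).
December has 31 days (27 left).
27 days into January → 2024-01-27.

2024-01-27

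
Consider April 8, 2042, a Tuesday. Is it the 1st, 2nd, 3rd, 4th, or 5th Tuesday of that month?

Day 8 falls in week ⌈8/7⌉ of the month.
Days 1–7 hold the 1st Tuesday, 8–14 the 2nd, 15–21 the 3rd, 22–28 the 4th, 29–31 the 5th.
8 is in the range for the 2nd.

2nd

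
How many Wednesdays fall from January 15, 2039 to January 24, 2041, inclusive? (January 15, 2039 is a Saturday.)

106

January 15, 2039 is a Saturday; the first Wednesday on or after it is January 19, 2039 (4 days later).
From January 19, 2039 to January 24, 2041: 346 + 366 + 24 = 736 days (rest of 2039, 2040, to January 24, 2041 in 2041).
736 ÷ 7 = 105 full weeks with remainder 1, so 105 more Wednesdays after the first → 106.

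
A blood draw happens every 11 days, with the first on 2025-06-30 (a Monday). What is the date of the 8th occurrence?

2025-09-15

The 8th occurrence is 7 intervals after the first: 7 × 11 = 77 days after 2025-06-30.
June has 30 days — 0 days to the end of June leaves 77.
July has 31 days (46 left).
August has 31 days (15 left).
15 days into September → 2025-09-15.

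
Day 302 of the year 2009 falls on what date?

October 29, 2009

January has 31 days (302 − 31 = 271 remain).
February has 28 days (271 − 28 = 243 remain).
March has 31 days (243 − 31 = 212 remain).
April has 30 days (212 − 30 = 182 remain).
May has 31 days (182 − 31 = 151 remain).
June has 30 days (151 − 30 = 121 remain).
July has 31 days (121 − 31 = 90 remain).
August has 31 days (90 − 31 = 59 remain).
September has 30 days (59 − 30 = 29 remain).
29 into October → October 29.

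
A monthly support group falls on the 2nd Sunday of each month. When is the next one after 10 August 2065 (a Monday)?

August 2065 starts on a Saturday; its first Sunday is the 2nd, so the 2nd Sunday is the 9th — 9 August 2065.
That is not after 10 August 2065, so look at September 2065.
September 2065 starts on a Tuesday; its first Sunday is the 6th, so the 2nd Sunday is the 13th — 13 September 2065.

13 September 2065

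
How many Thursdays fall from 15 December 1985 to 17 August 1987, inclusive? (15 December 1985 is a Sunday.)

15 December 1985 is a Sunday; the first Thursday on or after it is 19 December 1985 (4 days later).
From 19 December 1985 to 17 August 1987: 12 + 365 + 229 = 606 days (rest of 1985, 1986, to 17 August 1987 in 1987).
606 ÷ 7 = 86 full weeks with remainder 4, so 86 more Thursdays after the first → 87.

87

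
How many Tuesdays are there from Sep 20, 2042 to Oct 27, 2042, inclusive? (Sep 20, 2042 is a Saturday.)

5

Sep 20, 2042 is a Saturday; the first Tuesday on or after it is Sep 23, 2042 (3 days later).
From Sep 23, 2042 to Oct 27, 2042: 7 + 27 = 34 days (rest of Sep, Oct).
34 ÷ 7 = 4 full weeks with remainder 6, so 4 more Tuesdays after the first → 5.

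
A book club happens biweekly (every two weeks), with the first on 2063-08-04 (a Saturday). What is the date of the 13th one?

2064-01-19

The 13th occurrence is 12 intervals after the first: 12 × 14 = 168 days after 2063-08-04.
August has 31 days — 27 days to the end of August leaves 141.
September has 30 days (111 left).
October has 31 days (80 left).
November has 30 days (50 left).
December has 31 days (19 left).
19 days into January → 2064-01-19.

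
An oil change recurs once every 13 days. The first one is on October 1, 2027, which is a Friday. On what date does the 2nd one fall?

The 2nd occurrence is 1 interval after the first: 1 × 13 = 13 days after October 1, 2027.
13 days later is October 14, 2027.

October 14, 2027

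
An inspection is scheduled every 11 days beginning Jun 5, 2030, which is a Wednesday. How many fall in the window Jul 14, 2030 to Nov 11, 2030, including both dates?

Occurrences land 11·i days after Jun 5, 2030 for i = 0, 1, 2, …
Jul 14, 2030 is 39 days after the start; 39 ÷ 11 = 3 remainder 6; since the remainder is 6, round up to i = 4. First occurrence in the window: #5 on Jul 19, 2030 (4×11 = 44 days in).
Nov 11, 2030 is 159 days after the start; 159 ÷ 11 = 14 remainder 5. Last occurrence in the window: #15 on Nov 6, 2030.
Occurrences #5 through #15: 11 in total.

11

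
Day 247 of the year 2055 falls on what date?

Jan has 31 days (247 − 31 = 216 remain).
Feb has 28 days (216 − 28 = 188 remain).
Mar has 31 days (188 − 31 = 157 remain).
Apr has 30 days (157 − 30 = 127 remain).
May has 31 days (127 − 31 = 96 remain).
Jun has 30 days (96 − 30 = 66 remain).
Jul has 31 days (66 − 31 = 35 remain).
Aug has 31 days (35 − 31 = 4 remain).
4 into Sep → Sep 4.

Sep 4, 2055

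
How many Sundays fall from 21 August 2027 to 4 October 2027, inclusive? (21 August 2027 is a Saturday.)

21 August 2027 is a Saturday; the first Sunday on or after it is 22 August 2027 (1 day later).
From 22 August 2027 to 4 October 2027: 9 + 30 + 4 = 43 days (rest of August, September, October).
43 ÷ 7 = 6 full weeks with remainder 1, so 6 more Sundays after the first → 7.

7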